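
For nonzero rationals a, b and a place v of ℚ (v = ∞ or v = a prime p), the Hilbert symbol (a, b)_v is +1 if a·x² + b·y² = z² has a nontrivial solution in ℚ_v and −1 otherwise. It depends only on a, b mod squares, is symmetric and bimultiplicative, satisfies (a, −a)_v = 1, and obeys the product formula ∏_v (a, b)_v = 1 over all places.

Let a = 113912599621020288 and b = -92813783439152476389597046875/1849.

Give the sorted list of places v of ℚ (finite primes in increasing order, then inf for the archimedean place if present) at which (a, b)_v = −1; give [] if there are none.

(a, b) ≡ (100122, -133331) mod (ℚ^×)²; places V = {2, 3, 5, 11, 17, 23, 31, 37, 41, 43, ∞}.
(a,b)_11: α=3, u≡1; β=5, v≡1 (mod 11); (1|11)=+1, (1|11)=+1; sign (−1)^1·+1^5·+1^3 = -1.
(a,b)_41: α=1, u≡37; β=2, v≡40 (mod 41); (37|41)=+1, (40|41)=+1; sign (−1)^0·+1^2·+1^1 = +1.
(a,b)_3: α=1, u≡2; β=2, v≡1 (mod 3); (2|3)=-1, (1|3)=+1; sign (−1)^0·-1^2·+1^1 = +1.
(a,b)_23: α=2, u≡8; β=3, v≡21 (mod 23); (8|23)=+1, (21|23)=-1; sign (−1)^0·+1^3·-1^2 = +1.
(a,b)_37: α=1, u≡17; β=2, v≡32 (mod 37); (17|37)=-1, (32|37)=-1; sign (−1)^0·-1^2·-1^1 = -1.
(a,b)_43: α=0, u≡37; β=-2, v≡5 (mod 43); (37|43)=-1, (5|43)=-1; sign (−1)^0·-1^-2·-1^0 = +1.
(a,b)_2: α=7, β=0; u≡5, v≡5 (mod 8); ε(u)ε(v)=0·0, αω(v)=7·1, βω(u)=0·1; sum ≡ 1  ⇒  -1.
(a,b)_5: α=0, u≡3; β=6, v≡1 (mod 5); (3|5)=-1, (1|5)=+1; sign (−1)^0·-1^6·+1^0 = +1.
(a,b)_∞: sgn(100122)=+, sgn(-133331)=−, so +1.
(a,b)_17: α=2, u≡13; β=3, v≡11 (mod 17); (13|17)=+1, (11|17)=-1; sign (−1)^0·+1^3·-1^2 = +1.
(a,b)_31: α=2, u≡30; β=3, v≡19 (mod 31); (30|31)=-1, (19|31)=+1; sign (−1)^0·-1^3·+1^2 = -1.
(100122, -133331 / ℚ) ramifies at {2, 11, 31, 37}: a division algebra.

[2, 11, 31, 37]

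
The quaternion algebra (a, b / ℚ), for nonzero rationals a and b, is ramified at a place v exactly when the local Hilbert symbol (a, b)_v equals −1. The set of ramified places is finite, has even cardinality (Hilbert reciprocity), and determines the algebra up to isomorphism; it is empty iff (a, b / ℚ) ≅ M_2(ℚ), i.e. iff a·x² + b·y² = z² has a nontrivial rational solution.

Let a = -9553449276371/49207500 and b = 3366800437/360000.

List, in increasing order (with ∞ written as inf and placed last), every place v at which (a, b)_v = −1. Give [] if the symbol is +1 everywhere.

Mod squares: a ≡ -33, b ≡ 13. Check v ∈ {∞, 2, 3, 5, 7, 11, 13, 19}.
v=7: a=7^6·(≡4), b=7^2·(≡3) mod 7; (4|7)=+1, (3|7)=-1; (−1)^{6·2·3}·(+1)^2·(-1)^6 = +1.
v=2: v_2(a)=-2, v_2(b)=-6; units ≡ 7, 5 (mod 8); ε·ε+αω+βω = 1·0+-2·1+-6·0 ≡ 0  ⇒  (a,b)_2 = +1.
v=13: a=13^2·(≡6), b=13^1·(≡10) mod 13; (6|13)=-1, (10|13)=+1; (−1)^{2·1·6}·(-1)^1·(+1)^2 = -1.
v=11: a=11^3·(≡10), b=11^4·(≡8) mod 11; (10|11)=-1, (8|11)=-1; (−1)^{3·4·5}·(-1)^4·(-1)^3 = -1.
v=∞: -33 < 0 and 13 > 0  ⇒  (a,b)_∞ = +1.
v=5: a=5^-4·(≡2), b=5^-4·(≡2) mod 5; (2|5)=-1, (2|5)=-1; (−1)^{-4·-4·2}·(-1)^-4·(-1)^-4 = +1.
v=3: a=3^-9·(≡1), b=3^-2·(≡1) mod 3; (1|3)=+1, (1|3)=+1; (−1)^{-9·-2·1}·(+1)^-2·(+1)^-9 = +1.
v=19: a=19^2·(≡5), b=19^2·(≡13) mod 19; (5|19)=+1, (13|19)=-1; (−1)^{2·2·9}·(+1)^2·(-1)^2 = +1.
|Ram(-33, 13)| = 2, even; anisotropic at {11, 13}.

[11, 13]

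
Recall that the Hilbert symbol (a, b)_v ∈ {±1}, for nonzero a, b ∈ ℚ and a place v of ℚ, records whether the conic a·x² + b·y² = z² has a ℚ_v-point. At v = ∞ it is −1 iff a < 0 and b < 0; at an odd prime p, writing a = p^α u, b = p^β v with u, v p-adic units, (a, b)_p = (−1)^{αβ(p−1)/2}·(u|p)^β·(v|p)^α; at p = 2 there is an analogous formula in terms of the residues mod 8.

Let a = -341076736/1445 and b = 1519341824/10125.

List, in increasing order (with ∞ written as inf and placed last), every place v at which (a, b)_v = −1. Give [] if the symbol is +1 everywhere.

[11, 13]

(a, b) ≡ (-455, 5005) mod (ℚ^×)²; places V = {2, 3, 5, 7, 11, 13, 17, ∞}.
(a,b)_3: α=0, u≡1; β=-4, v≡1 (mod 3); (1|3)=+1, (1|3)=+1; sign (−1)^0·+1^-4·+1^0 = +1.
(a,b)_11: α=4, u≡6; β=3, v≡9 (mod 11); (6|11)=-1, (9|11)=+1; sign (−1)^0·-1^3·+1^4 = -1.
(a,b)_13: α=1, u≡3; β=1, v≡11 (mod 13); (3|13)=+1, (11|13)=-1; sign (−1)^0·+1^1·-1^1 = -1.
(a,b)_2: α=8, β=8; u≡1, v≡5 (mod 8); ε(u)ε(v)=0·0, αω(v)=8·1, βω(u)=8·0; sum ≡ 0  ⇒  +1.
(a,b)_5: α=-1, u≡1; β=-3, v≡4 (mod 5); (1|5)=+1, (4|5)=+1; sign (−1)^0·+1^-3·+1^-1 = +1.
(a,b)_17: α=-2, u≡2; β=0, v≡11 (mod 17); (2|17)=+1, (11|17)=-1; sign (−1)^0·+1^0·-1^-2 = +1.
(a,b)_7: α=1, u≡3; β=3, v≡1 (mod 7); (3|7)=-1, (1|7)=+1; sign (−1)^1·-1^3·+1^1 = +1.
(a,b)_∞: sgn(-455)=−, sgn(5005)=+, so +1.
Ram(-455, 5005) = {11, 13}; no ℚ_11-point on the conic.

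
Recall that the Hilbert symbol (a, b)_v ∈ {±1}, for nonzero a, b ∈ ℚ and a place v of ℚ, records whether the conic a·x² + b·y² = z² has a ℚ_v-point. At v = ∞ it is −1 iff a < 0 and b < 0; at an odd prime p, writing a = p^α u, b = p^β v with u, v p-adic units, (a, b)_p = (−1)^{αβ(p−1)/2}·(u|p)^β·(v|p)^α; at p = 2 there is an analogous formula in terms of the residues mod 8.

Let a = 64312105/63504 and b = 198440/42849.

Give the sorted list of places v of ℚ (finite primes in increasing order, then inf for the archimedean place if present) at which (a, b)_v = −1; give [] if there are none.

Mod squares: a ≡ 3145, b ≡ 410. Check v ∈ {∞, 2, 3, 5, 7, 11, 13, 17, 23, 37, 41}.
v=41: a=41^0·(≡17), b=41^1·(≡21) mod 41; (17|41)=-1, (21|41)=+1; (−1)^{0·1·20}·(-1)^1·(+1)^0 = -1.
v=37: a=37^1·(≡26), b=37^0·(≡3) mod 37; (26|37)=+1, (3|37)=+1; (−1)^{1·0·18}·(+1)^0·(+1)^1 = +1.
v=23: a=23^0·(≡11), b=23^-2·(≡15) mod 23; (11|23)=-1, (15|23)=-1; (−1)^{0·-2·11}·(-1)^-2·(-1)^0 = +1.
v=7: a=7^-2·(≡4), b=7^0·(≡2) mod 7; (4|7)=+1, (2|7)=+1; (−1)^{-2·0·3}·(+1)^0·(+1)^-2 = +1.
v=∞: 3145 > 0 and 410 > 0  ⇒  (a,b)_∞ = +1.
v=13: a=13^2·(≡4), b=13^0·(≡8) mod 13; (4|13)=+1, (8|13)=-1; (−1)^{2·0·6}·(+1)^0·(-1)^2 = +1.
v=2: v_2(a)=-4, v_2(b)=3; units ≡ 1, 5 (mod 8); ε·ε+αω+βω = 0·0+-4·1+3·0 ≡ 0  ⇒  (a,b)_2 = +1.
v=5: a=5^1·(≡4), b=5^1·(≡2) mod 5; (4|5)=+1, (2|5)=-1; (−1)^{1·1·2}·(+1)^1·(-1)^1 = -1.
v=17: a=17^1·(≡8), b=17^0·(≡15) mod 17; (8|17)=+1, (15|17)=+1; (−1)^{1·0·8}·(+1)^0·(+1)^1 = +1.
v=3: a=3^-4·(≡1), b=3^-4·(≡2) mod 3; (1|3)=+1, (2|3)=-1; (−1)^{-4·-4·1}·(+1)^-4·(-1)^-4 = +1.
v=11: a=11^2·(≡7), b=11^2·(≡3) mod 11; (7|11)=-1, (3|11)=+1; (−1)^{2·2·5}·(-1)^2·(+1)^2 = +1.
Ram(3145, 410) = {5, 41}; no ℚ_5-point on the conic.

[5, 41]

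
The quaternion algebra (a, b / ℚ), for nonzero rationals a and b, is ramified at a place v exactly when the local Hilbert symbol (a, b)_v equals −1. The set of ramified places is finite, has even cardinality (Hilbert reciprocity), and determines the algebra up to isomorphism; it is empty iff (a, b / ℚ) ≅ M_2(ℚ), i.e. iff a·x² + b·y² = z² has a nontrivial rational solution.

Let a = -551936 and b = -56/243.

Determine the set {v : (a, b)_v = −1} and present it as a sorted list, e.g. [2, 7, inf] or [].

[2, 7, 11, inf]

Mod squares: a ≡ -11, b ≡ -42. Check v ∈ {∞, 2, 3, 7, 11}.
v=2: v_2(a)=10, v_2(b)=3; units ≡ 5, 3 (mod 8); ε·ε+αω+βω = 0·1+10·1+3·1 ≡ 1  ⇒  (a,b)_2 = -1.
v=11: a=11^1·(≡6), b=11^0·(≡10) mod 11; (6|11)=-1, (10|11)=-1; (−1)^{1·0·5}·(-1)^0·(-1)^1 = -1.
v=3: a=3^0·(≡1), b=3^-5·(≡1) mod 3; (1|3)=+1, (1|3)=+1; (−1)^{0·-5·1}·(+1)^-5·(+1)^0 = +1.
v=∞: -11 < 0 and -42 < 0  ⇒  (a,b)_∞ = -1.
v=7: a=7^2·(≡6), b=7^1·(≡4) mod 7; (6|7)=-1, (4|7)=+1; (−1)^{2·1·3}·(-1)^1·(+1)^2 = -1.
|Ram(-11, -42)| = 4, even; anisotropic at {2, 7, 11, ∞}.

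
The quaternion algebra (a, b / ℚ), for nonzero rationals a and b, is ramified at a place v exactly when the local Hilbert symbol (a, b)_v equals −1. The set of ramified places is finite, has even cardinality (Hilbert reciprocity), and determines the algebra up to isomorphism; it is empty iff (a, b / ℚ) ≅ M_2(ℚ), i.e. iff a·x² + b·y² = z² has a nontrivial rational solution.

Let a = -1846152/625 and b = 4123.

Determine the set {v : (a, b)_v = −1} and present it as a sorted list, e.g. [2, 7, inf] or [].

[19, 31]

(a, b) ≡ (-5698, 4123) mod (ℚ^×)²; places V = {2, 3, 5, 7, 11, 19, 31, 37, ∞}.
(a,b)_19: α=0, u≡18; β=1, v≡8 (mod 19); (18|19)=-1, (8|19)=-1; sign (−1)^0·-1^1·-1^0 = -1.
(a,b)_31: α=0, u≡23; β=1, v≡9 (mod 31); (23|31)=-1, (9|31)=+1; sign (−1)^0·-1^1·+1^0 = -1.
(a,b)_∞: sgn(-5698)=−, sgn(4123)=+, so +1.
(a,b)_2: α=3, β=0; u≡7, v≡3 (mod 8); ε(u)ε(v)=1·1, αω(v)=3·1, βω(u)=0·0; sum ≡ 0  ⇒  +1.
(a,b)_5: α=-4, u≡3; β=0, v≡3 (mod 5); (3|5)=-1, (3|5)=-1; sign (−1)^0·-1^0·-1^-4 = +1.
(a,b)_7: α=1, u≡5; β=1, v≡1 (mod 7); (5|7)=-1, (1|7)=+1; sign (−1)^1·-1^1·+1^1 = +1.
(a,b)_11: α=1, u≡8; β=0, v≡9 (mod 11); (8|11)=-1, (9|11)=+1; sign (−1)^0·-1^0·+1^1 = +1.
(a,b)_37: α=1, u≡5; β=0, v≡16 (mod 37); (5|37)=-1, (16|37)=+1; sign (−1)^0·-1^0·+1^1 = +1.
(a,b)_3: α=4, u≡2; β=0, v≡1 (mod 3); (2|3)=-1, (1|3)=+1; sign (−1)^0·-1^0·+1^4 = +1.
(-5698, 4123 / ℚ) ramifies at {19, 31}: a division algebra.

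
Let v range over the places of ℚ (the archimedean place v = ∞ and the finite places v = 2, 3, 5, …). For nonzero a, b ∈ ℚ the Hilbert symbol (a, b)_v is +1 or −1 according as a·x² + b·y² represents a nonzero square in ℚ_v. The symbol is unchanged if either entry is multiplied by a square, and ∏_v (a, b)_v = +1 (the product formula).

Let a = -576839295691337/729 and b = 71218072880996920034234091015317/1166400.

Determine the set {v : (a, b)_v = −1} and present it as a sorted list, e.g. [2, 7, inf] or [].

[19, 37]

Mod squares: a ≡ -4903053113, b ≡ 513893. Check v ∈ {∞, 2, 3, 5, 7, 17, 19, 29, 37, 43, 47}.
v=7: a=7^7·(≡4), b=7^10·(≡1) mod 7; (4|7)=+1, (1|7)=+1; (−1)^{7·10·3}·(+1)^10·(+1)^7 = +1.
v=19: a=19^1·(≡12), b=19^3·(≡18) mod 19; (12|19)=-1, (18|19)=-1; (−1)^{1·3·9}·(-1)^3·(-1)^1 = -1.
v=∞: -4903053113 < 0 and 513893 > 0  ⇒  (a,b)_∞ = +1.
v=5: a=5^0·(≡2), b=5^-2·(≡2) mod 5; (2|5)=-1, (2|5)=-1; (−1)^{0·-2·2}·(-1)^-2·(-1)^0 = +1.
v=43: a=43^1·(≡29), b=43^3·(≡10) mod 43; (29|43)=-1, (10|43)=+1; (−1)^{1·3·21}·(-1)^3·(+1)^1 = +1.
v=2: v_2(a)=0, v_2(b)=-6; units ≡ 7, 5 (mod 8); ε·ε+αω+βω = 1·0+0·1+-6·0 ≡ 0  ⇒  (a,b)_2 = +1.
v=29: a=29^1·(≡14), b=29^2·(≡16) mod 29; (14|29)=-1, (16|29)=+1; (−1)^{1·2·14}·(-1)^2·(+1)^1 = +1.
v=47: a=47^1·(≡25), b=47^2·(≡25) mod 47; (25|47)=+1, (25|47)=+1; (−1)^{1·2·23}·(+1)^2·(+1)^1 = +1.
v=37: a=37^1·(≡33), b=37^3·(≡15) mod 37; (33|37)=+1, (15|37)=-1; (−1)^{1·3·18}·(+1)^3·(-1)^1 = -1.
v=17: a=17^1·(≡3), b=17^3·(≡6) mod 17; (3|17)=-1, (6|17)=-1; (−1)^{1·3·8}·(-1)^3·(-1)^1 = +1.
v=3: a=3^-6·(≡1), b=3^-6·(≡2) mod 3; (1|3)=+1, (2|3)=-1; (−1)^{-6·-6·1}·(+1)^-6·(-1)^-6 = +1.
(-4903053113, 513893 / ℚ) ramifies at {19, 37}: a division algebra.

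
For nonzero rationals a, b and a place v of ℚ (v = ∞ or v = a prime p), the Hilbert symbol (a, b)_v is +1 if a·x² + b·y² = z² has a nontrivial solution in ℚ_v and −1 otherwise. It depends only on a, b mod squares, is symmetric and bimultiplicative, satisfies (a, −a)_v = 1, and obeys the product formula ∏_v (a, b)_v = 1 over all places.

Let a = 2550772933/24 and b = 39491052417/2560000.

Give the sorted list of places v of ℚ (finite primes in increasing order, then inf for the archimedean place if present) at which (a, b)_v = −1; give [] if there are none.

Mod squares: a ≡ 222, b ≡ 2553. Check v ∈ {∞, 2, 3, 5, 19, 23, 37}.
v=5: a=5^0·(≡2), b=5^-4·(≡2) mod 5; (2|5)=-1, (2|5)=-1; (−1)^{0·-4·2}·(-1)^-4·(-1)^0 = +1.
v=3: a=3^-1·(≡2), b=3^5·(≡2) mod 3; (2|3)=-1, (2|3)=-1; (−1)^{-1·5·1}·(-1)^5·(-1)^-1 = -1.
v=23: a=23^2·(≡19), b=23^3·(≡19) mod 23; (19|23)=-1, (19|23)=-1; (−1)^{2·3·11}·(-1)^3·(-1)^2 = -1.
v=19: a=19^4·(≡12), b=19^2·(≡16) mod 19; (12|19)=-1, (16|19)=+1; (−1)^{4·2·9}·(-1)^2·(+1)^4 = +1.
v=∞: 222 > 0 and 2553 > 0  ⇒  (a,b)_∞ = +1.
v=2: v_2(a)=-3, v_2(b)=-12; units ≡ 7, 1 (mod 8); ε·ε+αω+βω = 1·0+-3·0+-12·0 ≡ 0  ⇒  (a,b)_2 = +1.
v=37: a=37^1·(≡14), b=37^1·(≡14) mod 37; (14|37)=-1, (14|37)=-1; (−1)^{1·1·18}·(-1)^1·(-1)^1 = +1.
(222, 2553 / ℚ) ramifies at {3, 23}: a division algebra.

[3, 23]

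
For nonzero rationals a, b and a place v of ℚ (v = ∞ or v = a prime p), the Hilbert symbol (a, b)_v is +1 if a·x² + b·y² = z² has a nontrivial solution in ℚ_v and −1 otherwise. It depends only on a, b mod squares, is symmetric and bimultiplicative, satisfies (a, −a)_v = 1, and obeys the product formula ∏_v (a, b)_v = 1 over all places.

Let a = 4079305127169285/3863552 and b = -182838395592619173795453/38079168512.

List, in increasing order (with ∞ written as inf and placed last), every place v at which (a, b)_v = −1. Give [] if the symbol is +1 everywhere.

[7, 11]

(a, b) ≡ (21945, -25194) mod (ℚ^×)²; places V = {2, 3, 5, 7, 11, 13, 17, 19, 53, ∞}.
(a,b)_∞: sgn(21945)=+, sgn(-25194)=−, so +1.
(a,b)_53: α=2, u≡20; β=4, v≡32 (mod 53); (20|53)=-1, (32|53)=-1; sign (−1)^0·-1^4·-1^2 = +1.
(a,b)_2: α=-10, β=-17; u≡1, v≡3 (mod 8); ε(u)ε(v)=0·1, αω(v)=-10·1, βω(u)=-17·0; sum ≡ 0  ⇒  +1.
(a,b)_7: α=-3, u≡6; β=-4, v≡5 (mod 7); (6|7)=-1, (5|7)=-1; sign (−1)^0·-1^-4·-1^-3 = -1.
(a,b)_19: α=3, u≡14; β=5, v≡11 (mod 19); (14|19)=-1, (11|19)=+1; sign (−1)^1·-1^5·+1^3 = +1.
(a,b)_13: α=2, u≡10; β=3, v≡12 (mod 13); (10|13)=+1, (12|13)=+1; sign (−1)^0·+1^3·+1^2 = +1.
(a,b)_5: α=1, u≡1; β=0, v≡1 (mod 5); (1|5)=+1, (1|5)=+1; sign (−1)^0·+1^0·+1^1 = +1.
(a,b)_11: α=-1, u≡1; β=-2, v≡10 (mod 11); (1|11)=+1, (10|11)=-1; sign (−1)^0·+1^-2·-1^-1 = -1.
(a,b)_3: α=1, u≡1; β=1, v≡2 (mod 3); (1|3)=+1, (2|3)=-1; sign (−1)^1·+1^1·-1^1 = +1.
(a,b)_17: α=4, u≡1; β=5, v≡7 (mod 17); (1|17)=+1, (7|17)=-1; sign (−1)^0·+1^5·-1^4 = +1.
(21945, -25194 / ℚ) ramifies at {7, 11}: a division algebra.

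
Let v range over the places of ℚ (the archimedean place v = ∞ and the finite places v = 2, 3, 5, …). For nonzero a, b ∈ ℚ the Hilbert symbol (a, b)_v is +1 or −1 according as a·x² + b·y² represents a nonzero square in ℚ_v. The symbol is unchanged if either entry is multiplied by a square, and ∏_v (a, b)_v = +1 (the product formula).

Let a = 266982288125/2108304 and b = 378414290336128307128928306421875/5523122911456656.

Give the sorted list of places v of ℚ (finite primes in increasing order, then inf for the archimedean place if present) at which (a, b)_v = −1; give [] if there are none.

Mod squares: a ≡ 24149, b ≡ 382571. Check v ∈ {∞, 2, 3, 5, 7, 11, 19, 31, 41, 43, 47}.
v=31: a=31^1·(≡9), b=31^5·(≡6) mod 31; (9|31)=+1, (6|31)=-1; (−1)^{1·5·15}·(+1)^5·(-1)^1 = +1.
v=19: a=19^3·(≡9), b=19^8·(≡9) mod 19; (9|19)=+1, (9|19)=+1; (−1)^{3·8·9}·(+1)^8·(+1)^3 = +1.
v=41: a=41^1·(≡38), b=41^3·(≡14) mod 41; (38|41)=-1, (14|41)=-1; (−1)^{1·3·20}·(-1)^3·(-1)^1 = +1.
v=11: a=11^-4·(≡3), b=11^-8·(≡6) mod 11; (3|11)=+1, (6|11)=-1; (−1)^{-4·-8·5}·(+1)^-8·(-1)^-4 = +1.
v=5: a=5^4·(≡4), b=5^6·(≡1) mod 5; (4|5)=+1, (1|5)=+1; (−1)^{4·6·2}·(+1)^6·(+1)^4 = +1.
v=3: a=3^-2·(≡2), b=3^-6·(≡2) mod 3; (2|3)=-1, (2|3)=-1; (−1)^{-2·-6·1}·(-1)^-6·(-1)^-2 = +1.
v=7: a=7^2·(≡3), b=7^5·(≡4) mod 7; (3|7)=-1, (4|7)=+1; (−1)^{2·5·3}·(-1)^5·(+1)^2 = -1.
v=2: v_2(a)=-4, v_2(b)=-4; units ≡ 5, 3 (mod 8); ε·ε+αω+βω = 0·1+-4·1+-4·1 ≡ 0  ⇒  (a,b)_2 = +1.
v=47: a=47^0·(≡29), b=47^-2·(≡26) mod 47; (29|47)=-1, (26|47)=-1; (−1)^{0·-2·23}·(-1)^-2·(-1)^0 = +1.
v=43: a=43^0·(≡20), b=43^1·(≡7) mod 43; (20|43)=-1, (7|43)=-1; (−1)^{0·1·21}·(-1)^1·(-1)^0 = -1.
v=∞: 24149 > 0 and 382571 > 0  ⇒  (a,b)_∞ = +1.
Ram(24149, 382571) = {7, 43}; no ℚ_7-point on the conic.

[7, 43]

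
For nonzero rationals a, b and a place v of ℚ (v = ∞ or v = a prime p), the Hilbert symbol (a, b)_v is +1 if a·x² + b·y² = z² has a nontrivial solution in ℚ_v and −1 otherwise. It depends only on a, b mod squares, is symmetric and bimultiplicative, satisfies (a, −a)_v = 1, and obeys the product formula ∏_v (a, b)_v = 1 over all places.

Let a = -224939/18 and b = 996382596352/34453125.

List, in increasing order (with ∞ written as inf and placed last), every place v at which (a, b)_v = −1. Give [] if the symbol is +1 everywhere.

(a, b) ≡ (-22, 65) mod (ℚ^×)²; places V = {2, 3, 5, 7, 11, 13, ∞}.
(a,b)_11: α=3, u≡1; β=6, v≡8 (mod 11); (1|11)=+1, (8|11)=-1; sign (−1)^0·+1^6·-1^3 = -1.
(a,b)_2: α=-1, β=8; u≡5, v≡1 (mod 8); ε(u)ε(v)=0·0, αω(v)=-1·0, βω(u)=8·1; sum ≡ 0  ⇒  +1.
(a,b)_13: α=2, u≡12; β=3, v≡6 (mod 13); (12|13)=+1, (6|13)=-1; sign (−1)^0·+1^3·-1^2 = +1.
(a,b)_5: α=0, u≡2; β=-7, v≡2 (mod 5); (2|5)=-1, (2|5)=-1; sign (−1)^0·-1^-7·-1^0 = -1.
(a,b)_3: α=-2, u≡2; β=-2, v≡2 (mod 3); (2|3)=-1, (2|3)=-1; sign (−1)^0·-1^-2·-1^-2 = +1.
(a,b)_7: α=0, u≡5; β=-2, v≡1 (mod 7); (5|7)=-1, (1|7)=+1; sign (−1)^0·-1^-2·+1^0 = +1.
(a,b)_∞: sgn(-22)=−, sgn(65)=+, so +1.
Ram(-22, 65) = {5, 11}; no ℚ_5-point on the conic.

[5, 11]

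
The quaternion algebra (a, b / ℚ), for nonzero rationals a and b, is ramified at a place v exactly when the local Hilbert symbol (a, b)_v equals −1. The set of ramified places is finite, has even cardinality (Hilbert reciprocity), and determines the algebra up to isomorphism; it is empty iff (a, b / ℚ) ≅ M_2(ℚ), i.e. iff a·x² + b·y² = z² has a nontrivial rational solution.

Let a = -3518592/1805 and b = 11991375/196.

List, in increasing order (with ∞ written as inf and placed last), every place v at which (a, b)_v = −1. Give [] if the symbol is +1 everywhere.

(a, b) ≡ (-5610, 53295) mod (ℚ^×)²; places V = {2, 3, 5, 7, 11, 17, 19, ∞}.
(a,b)_3: α=1, u≡2; β=3, v≡2 (mod 3); (2|3)=-1, (2|3)=-1; sign (−1)^1·-1^3·-1^1 = -1.
(a,b)_7: α=2, u≡2; β=-2, v≡1 (mod 7); (2|7)=+1, (1|7)=+1; sign (−1)^0·+1^-2·+1^2 = +1.
(a,b)_19: α=-2, u≡15; β=1, v≡13 (mod 19); (15|19)=-1, (13|19)=-1; sign (−1)^0·-1^1·-1^-2 = -1.
(a,b)_17: α=1, u≡11; β=1, v≡5 (mod 17); (11|17)=-1, (5|17)=-1; sign (−1)^0·-1^1·-1^1 = +1.
(a,b)_5: α=-1, u≡3; β=3, v≡1 (mod 5); (3|5)=-1, (1|5)=+1; sign (−1)^0·-1^3·+1^-1 = -1.
(a,b)_2: α=7, β=-2; u≡3, v≡7 (mod 8); ε(u)ε(v)=1·1, αω(v)=7·0, βω(u)=-2·1; sum ≡ 1  ⇒  -1.
(a,b)_11: α=1, u≡8; β=1, v≡4 (mod 11); (8|11)=-1, (4|11)=+1; sign (−1)^1·-1^1·+1^1 = +1.
(a,b)_∞: sgn(-5610)=−, sgn(53295)=+, so +1.
|Ram(-5610, 53295)| = 4, even; anisotropic at {2, 3, 5, 19}.

[2, 3, 5, 19]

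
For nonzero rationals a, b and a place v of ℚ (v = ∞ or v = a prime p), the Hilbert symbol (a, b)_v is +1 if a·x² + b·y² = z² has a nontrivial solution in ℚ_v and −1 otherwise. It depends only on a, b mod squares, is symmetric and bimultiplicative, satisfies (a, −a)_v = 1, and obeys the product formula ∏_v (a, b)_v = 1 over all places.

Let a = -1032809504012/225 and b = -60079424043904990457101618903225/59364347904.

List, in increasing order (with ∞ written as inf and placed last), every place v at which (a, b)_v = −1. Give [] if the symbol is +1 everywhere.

[13, 17, 29, inf]

(a, b) ≡ (-1062347, -124729) mod (ℚ^×)²; places V = {2, 3, 5, 11, 13, 17, 19, 23, 29, 47, ∞}.
(a,b)_3: α=-2, u≡1; β=-8, v≡2 (mod 3); (1|3)=+1, (2|3)=-1; sign (−1)^0·+1^-8·-1^-2 = +1.
(a,b)_17: α=3, u≡8; β=9, v≡3 (mod 17); (8|17)=+1, (3|17)=-1; sign (−1)^0·+1^9·-1^3 = -1.
(a,b)_5: α=-2, u≡2; β=2, v≡4 (mod 5); (2|5)=-1, (4|5)=+1; sign (−1)^0·-1^2·+1^-2 = +1.
(a,b)_23: α=1, u≡9; β=3, v≡22 (mod 23); (9|23)=+1, (22|23)=-1; sign (−1)^1·+1^3·-1^1 = +1.
(a,b)_19: α=1, u≡1; β=2, v≡17 (mod 19); (1|19)=+1, (17|19)=+1; sign (−1)^0·+1^2·+1^1 = +1.
(a,b)_13: α=1, u≡12; β=2, v≡2 (mod 13); (12|13)=+1, (2|13)=-1; sign (−1)^0·+1^2·-1^1 = -1.
(a,b)_11: α=1, u≡3; β=3, v≡10 (mod 11); (3|11)=+1, (10|11)=-1; sign (−1)^1·+1^3·-1^1 = +1.
(a,b)_29: α=2, u≡14; β=5, v≡22 (mod 29); (14|29)=-1, (22|29)=+1; sign (−1)^0·-1^5·+1^2 = -1.
(a,b)_47: α=0, u≡10; β=-2, v≡42 (mod 47); (10|47)=-1, (42|47)=+1; sign (−1)^0·-1^-2·+1^0 = +1.
(a,b)_2: α=2, β=-12; u≡5, v≡7 (mod 8); ε(u)ε(v)=0·1, αω(v)=2·0, βω(u)=-12·1; sum ≡ 0  ⇒  +1.
(a,b)_∞: sgn(-1062347)=−, sgn(-124729)=−, so -1.
|Ram(-1062347, -124729)| = 4, even; anisotropic at {13, 17, 29, ∞}.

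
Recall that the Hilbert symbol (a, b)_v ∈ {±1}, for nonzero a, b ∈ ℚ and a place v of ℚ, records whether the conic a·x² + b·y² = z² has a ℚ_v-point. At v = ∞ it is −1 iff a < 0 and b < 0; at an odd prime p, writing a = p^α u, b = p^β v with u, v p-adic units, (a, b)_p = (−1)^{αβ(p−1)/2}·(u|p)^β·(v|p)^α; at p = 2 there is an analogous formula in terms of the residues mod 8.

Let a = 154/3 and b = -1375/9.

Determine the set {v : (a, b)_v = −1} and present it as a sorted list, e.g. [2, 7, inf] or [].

[3, 5]

Mod squares: a ≡ 462, b ≡ -55. Check v ∈ {∞, 2, 3, 5, 7, 11}.
v=2: v_2(a)=1, v_2(b)=0; units ≡ 7, 1 (mod 8); ε·ε+αω+βω = 1·0+1·0+0·0 ≡ 0  ⇒  (a,b)_2 = +1.
v=7: a=7^1·(≡5), b=7^0·(≡2) mod 7; (5|7)=-1, (2|7)=+1; (−1)^{1·0·3}·(-1)^0·(+1)^1 = +1.
v=5: a=5^0·(≡3), b=5^3·(≡1) mod 5; (3|5)=-1, (1|5)=+1; (−1)^{0·3·2}·(-1)^3·(+1)^0 = -1.
v=∞: 462 > 0 and -55 < 0  ⇒  (a,b)_∞ = +1.
v=11: a=11^1·(≡1), b=11^1·(≡2) mod 11; (1|11)=+1, (2|11)=-1; (−1)^{1·1·5}·(+1)^1·(-1)^1 = +1.
v=3: a=3^-1·(≡1), b=3^-2·(≡2) mod 3; (1|3)=+1, (2|3)=-1; (−1)^{-1·-2·1}·(+1)^-2·(-1)^-1 = -1.
|Ram(462, -55)| = 2, even; anisotropic at {3, 5}.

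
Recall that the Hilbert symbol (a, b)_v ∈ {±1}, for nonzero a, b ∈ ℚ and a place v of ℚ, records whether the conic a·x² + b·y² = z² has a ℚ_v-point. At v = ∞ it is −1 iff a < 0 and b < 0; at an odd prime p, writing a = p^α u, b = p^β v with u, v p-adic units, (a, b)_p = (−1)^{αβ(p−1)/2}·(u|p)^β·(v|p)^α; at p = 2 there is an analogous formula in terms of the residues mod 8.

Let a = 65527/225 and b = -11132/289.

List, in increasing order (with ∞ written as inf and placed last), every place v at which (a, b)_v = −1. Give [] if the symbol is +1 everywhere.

Mod squares: a ≡ 65527, b ≡ -23. Check v ∈ {∞, 2, 3, 5, 7, 11, 17, 23, 37}.
v=23: a=23^1·(≡19), b=23^1·(≡7) mod 23; (19|23)=-1, (7|23)=-1; (−1)^{1·1·11}·(-1)^1·(-1)^1 = -1.
v=37: a=37^1·(≡23), b=37^0·(≡31) mod 37; (23|37)=-1, (31|37)=-1; (−1)^{1·0·18}·(-1)^0·(-1)^1 = -1.
v=∞: 65527 > 0 and -23 < 0  ⇒  (a,b)_∞ = +1.
v=17: a=17^0·(≡15), b=17^-2·(≡3) mod 17; (15|17)=+1, (3|17)=-1; (−1)^{0·-2·8}·(+1)^-2·(-1)^0 = +1.
v=11: a=11^1·(≡10), b=11^2·(≡6) mod 11; (10|11)=-1, (6|11)=-1; (−1)^{1·2·5}·(-1)^2·(-1)^1 = -1.
v=2: v_2(a)=0, v_2(b)=2; units ≡ 7, 1 (mod 8); ε·ε+αω+βω = 1·0+0·0+2·0 ≡ 0  ⇒  (a,b)_2 = +1.
v=3: a=3^-2·(≡1), b=3^0·(≡1) mod 3; (1|3)=+1, (1|3)=+1; (−1)^{-2·0·1}·(+1)^0·(+1)^-2 = +1.
v=7: a=7^1·(≡2), b=7^0·(≡6) mod 7; (2|7)=+1, (6|7)=-1; (−1)^{1·0·3}·(+1)^0·(-1)^1 = -1.
v=5: a=5^-2·(≡3), b=5^0·(≡2) mod 5; (3|5)=-1, (2|5)=-1; (−1)^{-2·0·2}·(-1)^0·(-1)^-2 = +1.
(65527, -23 / ℚ) ramifies at {7, 11, 23, 37}: a division algebra.

[7, 11, 23, 37]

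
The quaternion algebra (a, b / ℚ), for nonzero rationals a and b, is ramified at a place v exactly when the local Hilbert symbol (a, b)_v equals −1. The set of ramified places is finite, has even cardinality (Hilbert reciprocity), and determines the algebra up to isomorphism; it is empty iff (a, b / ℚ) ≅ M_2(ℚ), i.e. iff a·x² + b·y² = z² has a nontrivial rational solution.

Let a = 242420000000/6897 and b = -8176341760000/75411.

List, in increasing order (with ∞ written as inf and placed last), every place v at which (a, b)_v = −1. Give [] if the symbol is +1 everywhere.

(a, b) ≡ (3454485, -874) mod (ℚ^×)²; places V = {2, 3, 5, 7, 11, 17, 19, 23, 31, ∞}.
(a,b)_7: α=0, u≡5; β=-2, v≡1 (mod 7); (5|7)=-1, (1|7)=+1; sign (−1)^0·-1^-2·+1^0 = +1.
(a,b)_17: α=1, u≡2; β=2, v≡6 (mod 17); (2|17)=+1, (6|17)=-1; sign (−1)^0·+1^2·-1^1 = -1.
(a,b)_∞: sgn(3454485)=+, sgn(-874)=−, so +1.
(a,b)_3: α=-1, u≡2; β=-4, v≡2 (mod 3); (2|3)=-1, (2|3)=-1; sign (−1)^0·-1^-4·-1^-1 = -1.
(a,b)_19: α=-1, u≡4; β=-1, v≡1 (mod 19); (4|19)=+1, (1|19)=+1; sign (−1)^1·+1^-1·+1^-1 = -1.
(a,b)_23: α=1, u≡11; β=1, v≡18 (mod 23); (11|23)=-1, (18|23)=+1; sign (−1)^1·-1^1·+1^1 = +1.
(a,b)_11: α=-2, u≡1; β=0, v≡8 (mod 11); (1|11)=+1, (8|11)=-1; sign (−1)^0·+1^0·-1^-2 = +1.
(a,b)_5: α=7, u≡3; β=4, v≡4 (mod 5); (3|5)=-1, (4|5)=+1; sign (−1)^0·-1^4·+1^7 = +1.
(a,b)_31: α=1, u≡30; β=2, v≡16 (mod 31); (30|31)=-1, (16|31)=+1; sign (−1)^0·-1^2·+1^1 = +1.
(a,b)_2: α=8, β=11; u≡5, v≡3 (mod 8); ε(u)ε(v)=0·1, αω(v)=8·1, βω(u)=11·1; sum ≡ 1  ⇒  -1.
|Ram(3454485, -874)| = 4, even; anisotropic at {2, 3, 17, 19}.

[2, 3, 17, 19]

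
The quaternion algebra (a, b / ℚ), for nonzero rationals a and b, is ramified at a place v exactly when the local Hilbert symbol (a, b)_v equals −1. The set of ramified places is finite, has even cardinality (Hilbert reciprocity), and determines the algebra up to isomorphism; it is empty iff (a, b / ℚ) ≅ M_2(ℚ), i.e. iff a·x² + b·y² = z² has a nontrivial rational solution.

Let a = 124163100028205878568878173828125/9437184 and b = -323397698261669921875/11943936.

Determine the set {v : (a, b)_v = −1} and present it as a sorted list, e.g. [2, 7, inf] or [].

Mod squares: a ≡ 53909, b ≡ -11395. Check v ∈ {∞, 2, 3, 5, 31, 37, 43, 47, 53}.
v=37: a=37^3·(≡20), b=37^2·(≡36) mod 37; (20|37)=-1, (36|37)=+1; (−1)^{3·2·18}·(-1)^2·(+1)^3 = +1.
v=2: v_2(a)=-20, v_2(b)=-14; units ≡ 5, 5 (mod 8); ε·ε+αω+βω = 0·0+-20·1+-14·1 ≡ 0  ⇒  (a,b)_2 = +1.
v=31: a=31^3·(≡27), b=31^2·(≡15) mod 31; (27|31)=-1, (15|31)=-1; (−1)^{3·2·15}·(-1)^2·(-1)^3 = -1.
v=5: a=5^16·(≡1), b=5^11·(≡1) mod 5; (1|5)=+1, (1|5)=+1; (−1)^{16·11·2}·(+1)^11·(+1)^16 = +1.
v=47: a=47^3·(≡20), b=47^2·(≡35) mod 47; (20|47)=-1, (35|47)=-1; (−1)^{3·2·23}·(-1)^2·(-1)^3 = -1.
v=∞: 53909 > 0 and -11395 < 0  ⇒  (a,b)_∞ = +1.
v=43: a=43^2·(≡20), b=43^1·(≡6) mod 43; (20|43)=-1, (6|43)=+1; (−1)^{2·1·21}·(-1)^1·(+1)^2 = -1.
v=53: a=53^2·(≡33), b=53^1·(≡23) mod 53; (33|53)=-1, (23|53)=-1; (−1)^{2·1·26}·(-1)^1·(-1)^2 = -1.
v=3: a=3^-2·(≡2), b=3^-6·(≡2) mod 3; (2|3)=-1, (2|3)=-1; (−1)^{-2·-6·1}·(-1)^-6·(-1)^-2 = +1.
Ram(53909, -11395) = {31, 43, 47, 53}; no ℚ_31-point on the conic.

[31, 43, 47, 53]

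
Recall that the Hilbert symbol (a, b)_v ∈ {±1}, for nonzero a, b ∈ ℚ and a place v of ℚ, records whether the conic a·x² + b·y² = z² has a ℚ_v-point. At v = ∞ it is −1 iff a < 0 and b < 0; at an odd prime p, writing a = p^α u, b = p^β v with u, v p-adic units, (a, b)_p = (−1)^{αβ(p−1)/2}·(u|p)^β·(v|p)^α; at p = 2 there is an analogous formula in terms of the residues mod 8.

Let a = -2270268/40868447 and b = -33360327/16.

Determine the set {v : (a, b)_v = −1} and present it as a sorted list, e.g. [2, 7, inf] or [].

[11, inf]

(a, b) ≡ (-3289, -143) mod (ℚ^×)²; places V = {2, 3, 7, 11, 13, 23, 31, 43, ∞}.
(a,b)_31: α=-2, u≡9; β=0, v≡26 (mod 31); (9|31)=+1, (26|31)=-1; sign (−1)^0·+1^0·-1^-2 = +1.
(a,b)_23: α=-1, u≡16; β=2, v≡16 (mod 23); (16|23)=+1, (16|23)=+1; sign (−1)^0·+1^2·+1^-1 = +1.
(a,b)_∞: sgn(-3289)=−, sgn(-143)=−, so -1.
(a,b)_13: α=1, u≡5; β=1, v≡7 (mod 13); (5|13)=-1, (7|13)=-1; sign (−1)^0·-1^1·-1^1 = +1.
(a,b)_3: α=4, u≡2; β=2, v≡1 (mod 3); (2|3)=-1, (1|3)=+1; sign (−1)^0·-1^2·+1^4 = +1.
(a,b)_11: α=1, u≡4; β=1, v≡4 (mod 11); (4|11)=+1, (4|11)=+1; sign (−1)^1·+1^1·+1^1 = -1.
(a,b)_43: α=-2, u≡3; β=0, v≡20 (mod 43); (3|43)=-1, (20|43)=-1; sign (−1)^0·-1^0·-1^-2 = +1.
(a,b)_7: α=2, u≡2; β=2, v≡2 (mod 7); (2|7)=+1, (2|7)=+1; sign (−1)^0·+1^2·+1^2 = +1.
(a,b)_2: α=2, β=-4; u≡7, v≡1 (mod 8); ε(u)ε(v)=1·0, αω(v)=2·0, βω(u)=-4·0; sum ≡ 0  ⇒  +1.
Ram(-3289, -143) = {11, ∞}; no ℚ_11-point on the conic.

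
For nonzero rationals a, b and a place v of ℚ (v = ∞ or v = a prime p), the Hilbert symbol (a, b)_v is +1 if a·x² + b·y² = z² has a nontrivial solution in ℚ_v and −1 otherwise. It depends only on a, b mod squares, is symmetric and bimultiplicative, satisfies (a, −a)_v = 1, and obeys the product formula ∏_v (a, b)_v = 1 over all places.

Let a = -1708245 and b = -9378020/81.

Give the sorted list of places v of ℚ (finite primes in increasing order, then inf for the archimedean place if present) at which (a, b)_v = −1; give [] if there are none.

(a, b) ≡ (-189805, -2344505) mod (ℚ^×)²; places V = {2, 3, 5, 7, 11, 17, 19, 23, 29, 37, ∞}.
(a,b)_7: α=1, u≡6; β=0, v≡5 (mod 7); (6|7)=-1, (5|7)=-1; sign (−1)^0·-1^0·-1^1 = -1.
(a,b)_23: α=0, u≡11; β=1, v≡8 (mod 23); (11|23)=-1, (8|23)=+1; sign (−1)^0·-1^1·+1^0 = -1.
(a,b)_2: α=0, β=2; u≡3, v≡7 (mod 8); ε(u)ε(v)=1·1, αω(v)=0·0, βω(u)=2·1; sum ≡ 1  ⇒  -1.
(a,b)_37: α=0, u≡8; β=1, v≡25 (mod 37); (8|37)=-1, (25|37)=+1; sign (−1)^0·-1^1·+1^0 = -1.
(a,b)_3: α=2, u≡2; β=-4, v≡1 (mod 3); (2|3)=-1, (1|3)=+1; sign (−1)^0·-1^-4·+1^2 = +1.
(a,b)_19: α=0, u≡7; β=1, v≡8 (mod 19); (7|19)=+1, (8|19)=-1; sign (−1)^0·+1^1·-1^0 = +1.
(a,b)_17: α=1, u≡2; β=0, v≡1 (mod 17); (2|17)=+1, (1|17)=+1; sign (−1)^0·+1^0·+1^1 = +1.
(a,b)_5: α=1, u≡1; β=1, v≡1 (mod 5); (1|5)=+1, (1|5)=+1; sign (−1)^0·+1^1·+1^1 = +1.
(a,b)_29: α=1, u≡23; β=1, v≡5 (mod 29); (23|29)=+1, (5|29)=+1; sign (−1)^0·+1^1·+1^1 = +1.
(a,b)_∞: sgn(-189805)=−, sgn(-2344505)=−, so -1.
(a,b)_11: α=1, u≡3; β=0, v≡2 (mod 11); (3|11)=+1, (2|11)=-1; sign (−1)^0·+1^0·-1^1 = -1.
Ram(-189805, -2344505) = {2, 7, 11, 23, 37, ∞}; no ℚ_2-point on the conic.

[2, 7, 11, 23, 37, inf]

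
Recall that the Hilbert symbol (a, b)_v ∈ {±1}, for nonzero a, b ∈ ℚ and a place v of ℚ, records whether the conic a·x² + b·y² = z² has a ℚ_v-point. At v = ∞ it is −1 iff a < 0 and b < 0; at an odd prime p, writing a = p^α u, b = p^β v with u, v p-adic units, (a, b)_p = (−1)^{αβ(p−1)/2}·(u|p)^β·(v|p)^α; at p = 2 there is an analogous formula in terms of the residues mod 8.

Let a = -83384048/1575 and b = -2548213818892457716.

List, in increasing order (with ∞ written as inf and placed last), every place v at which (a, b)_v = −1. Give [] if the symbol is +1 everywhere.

Mod squares: a ≡ -37961, b ≡ -7429. Check v ∈ {∞, 2, 3, 5, 7, 11, 13, 17, 19, 23, 29, 31}.
v=7: a=7^-1·(≡1), b=7^2·(≡3) mod 7; (1|7)=+1, (3|7)=-1; (−1)^{-1·2·3}·(+1)^2·(-1)^-1 = -1.
v=3: a=3^-2·(≡1), b=3^0·(≡2) mod 3; (1|3)=+1, (2|3)=-1; (−1)^{-2·0·1}·(+1)^0·(-1)^-2 = +1.
v=17: a=17^1·(≡6), b=17^1·(≡6) mod 17; (6|17)=-1, (6|17)=-1; (−1)^{1·1·8}·(-1)^1·(-1)^1 = +1.
v=2: v_2(a)=4, v_2(b)=2; units ≡ 7, 3 (mod 8); ε·ε+αω+βω = 1·1+4·1+2·0 ≡ 1  ⇒  (a,b)_2 = -1.
v=29: a=29^1·(≡1), b=29^4·(≡4) mod 29; (1|29)=+1, (4|29)=+1; (−1)^{1·4·14}·(+1)^4·(+1)^1 = +1.
v=5: a=5^-2·(≡4), b=5^0·(≡4) mod 5; (4|5)=+1, (4|5)=+1; (−1)^{-2·0·2}·(+1)^0·(+1)^-2 = +1.
v=11: a=11^1·(≡9), b=11^4·(≡8) mod 11; (9|11)=+1, (8|11)=-1; (−1)^{1·4·5}·(+1)^4·(-1)^1 = -1.
v=19: a=19^0·(≡1), b=19^1·(≡10) mod 19; (1|19)=+1, (10|19)=-1; (−1)^{0·1·9}·(+1)^1·(-1)^0 = +1.
v=23: a=23^0·(≡18), b=23^1·(≡21) mod 23; (18|23)=+1, (21|23)=-1; (−1)^{0·1·11}·(+1)^1·(-1)^0 = +1.
v=∞: -37961 < 0 and -7429 < 0  ⇒  (a,b)_∞ = -1.
v=13: a=13^0·(≡3), b=13^2·(≡11) mod 13; (3|13)=+1, (11|13)=-1; (−1)^{0·2·6}·(+1)^2·(-1)^0 = +1.
v=31: a=31^2·(≡5), b=31^0·(≡17) mod 31; (5|31)=+1, (17|31)=-1; (−1)^{2·0·15}·(+1)^0·(-1)^2 = +1.
|Ram(-37961, -7429)| = 4, even; anisotropic at {2, 7, 11, ∞}.

[2, 7, 11, inf]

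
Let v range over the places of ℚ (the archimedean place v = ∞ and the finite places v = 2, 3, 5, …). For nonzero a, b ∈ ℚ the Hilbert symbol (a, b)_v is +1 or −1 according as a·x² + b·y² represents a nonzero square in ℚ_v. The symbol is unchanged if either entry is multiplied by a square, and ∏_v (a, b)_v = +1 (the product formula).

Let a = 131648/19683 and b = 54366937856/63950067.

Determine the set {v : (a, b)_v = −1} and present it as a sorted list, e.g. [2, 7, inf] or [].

(a, b) ≡ (51, 2193) mod (ℚ^×)²; places V = {2, 3, 7, 11, 17, 19, 43, ∞}.
(a,b)_11: α=2, u≡8; β=2, v≡9 (mod 11); (8|11)=-1, (9|11)=+1; sign (−1)^0·-1^2·+1^2 = +1.
(a,b)_19: α=0, u≡3; β=-2, v≡15 (mod 19); (3|19)=-1, (15|19)=-1; sign (−1)^0·-1^-2·-1^0 = +1.
(a,b)_7: α=0, u≡1; β=4, v≡4 (mod 7); (1|7)=+1, (4|7)=+1; sign (−1)^0·+1^4·+1^0 = +1.
(a,b)_3: α=-9, u≡2; β=-11, v≡2 (mod 3); (2|3)=-1, (2|3)=-1; sign (−1)^1·-1^-11·-1^-9 = -1.
(a,b)_2: α=6, β=8; u≡3, v≡1 (mod 8); ε(u)ε(v)=1·0, αω(v)=6·0, βω(u)=8·1; sum ≡ 0  ⇒  +1.
(a,b)_43: α=0, u≡29; β=1, v≡2 (mod 43); (29|43)=-1, (2|43)=-1; sign (−1)^0·-1^1·-1^0 = -1.
(a,b)_∞: sgn(51)=+, sgn(2193)=+, so +1.
(a,b)_17: α=1, u≡14; β=1, v≡5 (mod 17); (14|17)=-1, (5|17)=-1; sign (−1)^0·-1^1·-1^1 = +1.
(51, 2193 / ℚ) ramifies at {3, 43}: a division algebra.

[3, 43]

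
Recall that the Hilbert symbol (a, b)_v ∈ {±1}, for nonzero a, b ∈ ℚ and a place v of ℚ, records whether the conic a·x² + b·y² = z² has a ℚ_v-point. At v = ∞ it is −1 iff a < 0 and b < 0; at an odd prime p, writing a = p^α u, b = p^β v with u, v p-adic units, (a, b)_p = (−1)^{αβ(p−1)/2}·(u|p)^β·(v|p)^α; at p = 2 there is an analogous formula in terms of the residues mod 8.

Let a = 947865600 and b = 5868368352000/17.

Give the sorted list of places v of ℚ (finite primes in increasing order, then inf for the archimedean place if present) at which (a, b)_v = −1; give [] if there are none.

(a, b) ≡ (34, 19635) mod (ℚ^×)²; places V = {2, 3, 5, 7, 11, 17, ∞}.
(a,b)_11: α=2, u≡5; β=3, v≡1 (mod 11); (5|11)=+1, (1|11)=+1; sign (−1)^0·+1^3·+1^2 = +1.
(a,b)_3: α=2, u≡1; β=9, v≡2 (mod 3); (1|3)=+1, (2|3)=-1; sign (−1)^0·+1^9·-1^2 = +1.
(a,b)_∞: sgn(34)=+, sgn(19635)=+, so +1.
(a,b)_7: α=0, u≡3; β=1, v≡6 (mod 7); (3|7)=-1, (6|7)=-1; sign (−1)^0·-1^1·-1^0 = -1.
(a,b)_5: α=2, u≡4; β=3, v≡3 (mod 5); (4|5)=+1, (3|5)=-1; sign (−1)^0·+1^3·-1^2 = +1.
(a,b)_17: α=1, u≡13; β=-1, v≡16 (mod 17); (13|17)=+1, (16|17)=+1; sign (−1)^0·+1^-1·+1^1 = +1.
(a,b)_2: α=11, β=8; u≡1, v≡3 (mod 8); ε(u)ε(v)=0·1, αω(v)=11·1, βω(u)=8·0; sum ≡ 1  ⇒  -1.
|Ram(34, 19635)| = 2, even; anisotropic at {2, 7}.

[2, 7]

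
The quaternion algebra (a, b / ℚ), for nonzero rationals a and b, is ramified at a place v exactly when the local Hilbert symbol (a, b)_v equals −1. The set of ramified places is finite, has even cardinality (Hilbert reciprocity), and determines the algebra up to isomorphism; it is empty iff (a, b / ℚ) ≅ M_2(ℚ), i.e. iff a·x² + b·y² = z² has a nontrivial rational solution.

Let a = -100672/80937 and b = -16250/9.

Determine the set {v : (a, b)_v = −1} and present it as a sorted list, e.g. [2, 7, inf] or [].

Mod squares: a ≡ -221, b ≡ -26. Check v ∈ {∞, 2, 3, 5, 11, 13, 17, 23}.
v=13: a=13^1·(≡9), b=13^1·(≡7) mod 13; (9|13)=+1, (7|13)=-1; (−1)^{1·1·6}·(+1)^1·(-1)^1 = -1.
v=3: a=3^-2·(≡1), b=3^-2·(≡1) mod 3; (1|3)=+1, (1|3)=+1; (−1)^{-2·-2·1}·(+1)^-2·(+1)^-2 = +1.
v=17: a=17^-1·(≡2), b=17^0·(≡4) mod 17; (2|17)=+1, (4|17)=+1; (−1)^{-1·0·8}·(+1)^0·(+1)^-1 = +1.
v=23: a=23^-2·(≡3), b=23^0·(≡14) mod 23; (3|23)=+1, (14|23)=-1; (−1)^{-2·0·11}·(+1)^0·(-1)^-2 = +1.
v=∞: -221 < 0 and -26 < 0  ⇒  (a,b)_∞ = -1.
v=11: a=11^2·(≡7), b=11^0·(≡7) mod 11; (7|11)=-1, (7|11)=-1; (−1)^{2·0·5}·(-1)^0·(-1)^2 = +1.
v=5: a=5^0·(≡4), b=5^4·(≡1) mod 5; (4|5)=+1, (1|5)=+1; (−1)^{0·4·2}·(+1)^4·(+1)^0 = +1.
v=2: v_2(a)=6, v_2(b)=1; units ≡ 3, 3 (mod 8); ε·ε+αω+βω = 1·1+6·1+1·1 ≡ 0  ⇒  (a,b)_2 = +1.
Ram(-221, -26) = {13, ∞}; no ℚ_13-point on the conic.

[13, inf]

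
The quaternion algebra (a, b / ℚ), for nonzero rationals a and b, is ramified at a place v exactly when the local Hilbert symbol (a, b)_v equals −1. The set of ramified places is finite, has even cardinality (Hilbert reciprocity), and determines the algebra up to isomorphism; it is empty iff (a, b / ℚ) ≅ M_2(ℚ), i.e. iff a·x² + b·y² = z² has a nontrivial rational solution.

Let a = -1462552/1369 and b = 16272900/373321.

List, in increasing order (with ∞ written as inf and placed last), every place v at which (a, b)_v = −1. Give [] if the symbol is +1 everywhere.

Mod squares: a ≡ -7462, b ≡ 41. Check v ∈ {∞, 2, 3, 5, 7, 13, 37, 41, 47}.
v=2: v_2(a)=3, v_2(b)=2; units ≡ 5, 1 (mod 8); ε·ε+αω+βω = 0·0+3·0+2·1 ≡ 0  ⇒  (a,b)_2 = +1.
v=5: a=5^0·(≡2), b=5^2·(≡1) mod 5; (2|5)=-1, (1|5)=+1; (−1)^{0·2·2}·(-1)^2·(+1)^0 = +1.
v=37: a=37^-2·(≡21), b=37^0·(≡16) mod 37; (21|37)=+1, (16|37)=+1; (−1)^{-2·0·18}·(+1)^0·(+1)^-2 = +1.
v=47: a=47^0·(≡46), b=47^-2·(≡20) mod 47; (46|47)=-1, (20|47)=-1; (−1)^{0·-2·23}·(-1)^-2·(-1)^0 = +1.
v=13: a=13^1·(≡6), b=13^-2·(≡6) mod 13; (6|13)=-1, (6|13)=-1; (−1)^{1·-2·6}·(-1)^-2·(-1)^1 = -1.
v=41: a=41^1·(≡5), b=41^1·(≡32) mod 41; (5|41)=+1, (32|41)=+1; (−1)^{1·1·20}·(+1)^1·(+1)^1 = +1.
v=7: a=7^3·(≡5), b=7^2·(≡5) mod 7; (5|7)=-1, (5|7)=-1; (−1)^{3·2·3}·(-1)^2·(-1)^3 = -1.
v=3: a=3^0·(≡2), b=3^4·(≡2) mod 3; (2|3)=-1, (2|3)=-1; (−1)^{0·4·1}·(-1)^4·(-1)^0 = +1.
v=∞: -7462 < 0 and 41 > 0  ⇒  (a,b)_∞ = +1.
|Ram(-7462, 41)| = 2, even; anisotropic at {7, 13}.

[7, 13]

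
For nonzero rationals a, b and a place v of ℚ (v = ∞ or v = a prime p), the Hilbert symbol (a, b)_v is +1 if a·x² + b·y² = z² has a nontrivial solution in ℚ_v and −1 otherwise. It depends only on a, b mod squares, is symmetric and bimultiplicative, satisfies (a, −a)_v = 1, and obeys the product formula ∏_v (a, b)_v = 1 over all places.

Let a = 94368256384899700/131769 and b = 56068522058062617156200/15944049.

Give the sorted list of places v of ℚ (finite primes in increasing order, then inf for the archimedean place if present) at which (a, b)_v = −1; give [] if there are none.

(a, b) ≡ (37, 16058) mod (ℚ^×)²; places V = {2, 3, 5, 7, 11, 17, 31, 37, ∞}.
(a,b)_∞: sgn(37)=+, sgn(16058)=+, so +1.
(a,b)_2: α=2, β=3; u≡5, v≡5 (mod 8); ε(u)ε(v)=0·0, αω(v)=2·1, βω(u)=3·1; sum ≡ 1  ⇒  -1.
(a,b)_17: α=2, u≡5; β=2, v≡7 (mod 17); (5|17)=-1, (7|17)=-1; sign (−1)^0·-1^2·-1^2 = +1.
(a,b)_37: α=5, u≡34; β=7, v≡3 (mod 37); (34|37)=+1, (3|37)=+1; sign (−1)^0·+1^7·+1^5 = +1.
(a,b)_7: α=2, u≡4; β=3, v≡6 (mod 7); (4|7)=+1, (6|7)=-1; sign (−1)^0·+1^3·-1^2 = +1.
(a,b)_3: α=-2, u≡1; β=-2, v≡2 (mod 3); (1|3)=+1, (2|3)=-1; sign (−1)^0·+1^-2·-1^-2 = +1.
(a,b)_31: α=2, u≡29; β=3, v≡26 (mod 31); (29|31)=-1, (26|31)=-1; sign (−1)^0·-1^3·-1^2 = -1.
(a,b)_11: α=-4, u≡3; β=-6, v≡9 (mod 11); (3|11)=+1, (9|11)=+1; sign (−1)^0·+1^-6·+1^-4 = +1.
(a,b)_5: α=2, u≡2; β=2, v≡2 (mod 5); (2|5)=-1, (2|5)=-1; sign (−1)^0·-1^2·-1^2 = +1.
|Ram(37, 16058)| = 2, even; anisotropic at {2, 31}.

[2, 31]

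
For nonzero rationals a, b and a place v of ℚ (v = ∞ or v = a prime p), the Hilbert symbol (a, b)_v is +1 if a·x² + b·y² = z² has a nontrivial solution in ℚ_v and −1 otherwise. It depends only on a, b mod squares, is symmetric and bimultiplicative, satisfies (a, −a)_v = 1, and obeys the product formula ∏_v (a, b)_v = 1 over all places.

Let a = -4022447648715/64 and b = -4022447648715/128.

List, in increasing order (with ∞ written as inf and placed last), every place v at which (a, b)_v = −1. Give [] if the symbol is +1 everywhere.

(a, b) ≡ (-1964315, -3928630) mod (ℚ^×)²; places V = {2, 3, 5, 19, 23, 29, 31, 53, ∞}.
(a,b)_5: α=1, u≡3; β=1, v≡4 (mod 5); (3|5)=-1, (4|5)=+1; sign (−1)^0·-1^1·+1^1 = -1.
(a,b)_29: α=1, u≡5; β=1, v≡17 (mod 29); (5|29)=+1, (17|29)=-1; sign (−1)^0·+1^1·-1^1 = -1.
(a,b)_31: α=1, u≡3; β=1, v≡17 (mod 31); (3|31)=-1, (17|31)=-1; sign (−1)^1·-1^1·-1^1 = -1.
(a,b)_53: α=2, u≡15; β=2, v≡34 (mod 53); (15|53)=+1, (34|53)=-1; sign (−1)^0·+1^2·-1^2 = +1.
(a,b)_∞: sgn(-1964315)=−, sgn(-3928630)=−, so -1.
(a,b)_3: α=6, u≡1; β=6, v≡2 (mod 3); (1|3)=+1, (2|3)=-1; sign (−1)^0·+1^6·-1^6 = +1.
(a,b)_23: α=1, u≡7; β=1, v≡15 (mod 23); (7|23)=-1, (15|23)=-1; sign (−1)^1·-1^1·-1^1 = -1.
(a,b)_19: α=1, u≡18; β=1, v≡9 (mod 19); (18|19)=-1, (9|19)=+1; sign (−1)^1·-1^1·+1^1 = +1.
(a,b)_2: α=-6, β=-7; u≡5, v≡5 (mod 8); ε(u)ε(v)=0·0, αω(v)=-6·1, βω(u)=-7·1; sum ≡ 1  ⇒  -1.
(-1964315, -3928630 / ℚ) ramifies at {2, 5, 23, 29, 31, ∞}: a division algebra.

[2, 5, 23, 29, 31, inf]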